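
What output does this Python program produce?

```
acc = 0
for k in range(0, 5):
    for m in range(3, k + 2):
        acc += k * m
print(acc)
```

75

k=2,m=3: acc = 0+6 = 6
k=3,m=3: acc = 6+9 = 15
k=3,m=4: acc = 15+12 = 27
k=4,m=3: acc = 27+12 = 39
k=4,m=4: acc = 39+16 = 55
k=4,m=5: acc = 55+20 = 75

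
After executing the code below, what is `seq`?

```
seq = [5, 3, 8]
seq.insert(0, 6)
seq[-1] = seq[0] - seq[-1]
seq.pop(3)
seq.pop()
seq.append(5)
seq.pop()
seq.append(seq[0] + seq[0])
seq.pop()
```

insert 6 at 0 → [6, 5, 3, 8]
seq[-1] = seq[0]-seq[-1] = 6-8 = -2 → [6, 5, 3, -2]
pop(3) removes -2 → [6, 5, 3]
pop() removes 3 → [6, 5]
append 5 → [6, 5, 5]
pop() removes 5 → [6, 5]
append seq[0]+seq[0] = 6+6 = 12 → [6, 5, 12]
pop() removes 12 → [6, 5]

[6, 5]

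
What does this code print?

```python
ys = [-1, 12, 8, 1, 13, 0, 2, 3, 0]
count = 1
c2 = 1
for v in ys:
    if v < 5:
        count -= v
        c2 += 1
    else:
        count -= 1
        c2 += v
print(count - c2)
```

v=-1: <5, count = 1-(-1) = 2; c2=2
v=12: not <5, count = 2-1 = 1; c2=14
v=8: not <5, count = 1-1 = 0; c2=22
v=1: <5, count = 0-1 = -1; c2=23
v=13: not <5, count = (-1)-1 = -2; c2=36
v=0: <5, count = (-2)-0 = -2; c2=37
v=2: <5, count = (-2)-2 = -4; c2=38
v=3: <5, count = (-4)-3 = -7; c2=39
v=0: <5, count = (-7)-0 = -7; c2=40
count-c2 = (-7)-40 = -47

-47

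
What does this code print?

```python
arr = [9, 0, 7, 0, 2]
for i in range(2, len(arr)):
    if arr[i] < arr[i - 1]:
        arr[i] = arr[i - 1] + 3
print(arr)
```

i=2: 7>=0, unchanged → [9, 0, 7, 0, 2]
i=3: 0<7, arr[3] = 7+3 = 10 → [9, 0, 7, 10, 2]
i=4: 2<10, arr[4] = 10+3 = 13 → [9, 0, 7, 10, 13]

[9, 0, 7, 10, 13]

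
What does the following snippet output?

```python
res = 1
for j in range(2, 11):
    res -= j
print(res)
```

-53

j=2: res = 1-2 = -1
j=3: res = (-1)-3 = -4
j=4: res = (-4)-4 = -8
j=5: res = (-8)-5 = -13
j=6: res = (-13)-6 = -19
j=7: res = (-19)-7 = -26
j=8: res = (-26)-8 = -34
j=9: res = (-34)-9 = -43
j=10: res = (-43)-10 = -53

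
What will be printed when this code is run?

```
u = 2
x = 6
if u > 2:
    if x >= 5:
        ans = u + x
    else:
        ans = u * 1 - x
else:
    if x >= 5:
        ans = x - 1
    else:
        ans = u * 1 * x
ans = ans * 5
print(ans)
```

25

u=2, x=6
u > 2 is False; x >= 5 is True
→ ans = x - 1 = 5
ans = 5*5 = 25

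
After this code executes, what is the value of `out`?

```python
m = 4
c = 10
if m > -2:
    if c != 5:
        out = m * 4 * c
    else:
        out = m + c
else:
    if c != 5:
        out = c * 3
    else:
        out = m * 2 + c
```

m=4, c=10
m > -2 is True; c != 5 is True
→ out = m * 4 * c = 160

160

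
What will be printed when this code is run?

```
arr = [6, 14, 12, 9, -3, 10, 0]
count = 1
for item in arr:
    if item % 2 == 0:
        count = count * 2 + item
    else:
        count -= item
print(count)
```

284

item=6: even, count = 1*2+6 = 8
item=14: even, count = 8*2+14 = 30
item=12: even, count = 30*2+12 = 72
item=9: not even, count = 72-9 = 63
item=-3: not even, count = 63-(-3) = 66
item=10: even, count = 66*2+10 = 142
item=0: even, count = 142*2+0 = 284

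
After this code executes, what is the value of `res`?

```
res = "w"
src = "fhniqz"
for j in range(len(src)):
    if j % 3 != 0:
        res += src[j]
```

'whnqz'

j=0: skip
j=1: add 'h' → 'wh'
j=2: add 'n' → 'whn'
j=3: skip
j=4: add 'q' → 'whnq'
j=5: add 'z' → 'whnqz'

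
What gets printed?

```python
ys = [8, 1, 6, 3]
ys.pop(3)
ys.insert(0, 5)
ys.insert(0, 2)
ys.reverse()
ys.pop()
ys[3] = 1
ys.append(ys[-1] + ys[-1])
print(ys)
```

pop(3) removes 3 → [8, 1, 6]
insert 5 at 0 → [5, 8, 1, 6]
insert 2 at 0 → [2, 5, 8, 1, 6]
reverse → [6, 1, 8, 5, 2]
pop() removes 2 → [6, 1, 8, 5]
ys[3] = 1 → [6, 1, 8, 1]
append ys[-1]+ys[-1] = 1+1 = 2 → [6, 1, 8, 1, 2]

[6, 1, 8, 1, 2]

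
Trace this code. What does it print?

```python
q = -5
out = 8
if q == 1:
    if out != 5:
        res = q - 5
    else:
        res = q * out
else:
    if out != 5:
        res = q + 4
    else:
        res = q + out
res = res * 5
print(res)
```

q=-5, out=8
q == 1 is False; out != 5 is True
→ res = q + 4 = -1
res = (-1)*5 = -5

-5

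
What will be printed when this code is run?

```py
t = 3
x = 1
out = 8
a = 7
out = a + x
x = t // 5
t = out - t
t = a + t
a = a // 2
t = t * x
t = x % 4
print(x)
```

0

out = 7+1 = 8
x = 3//5 = 0
t = 8-3 = 5
t = 7+5 = 12
a = 7//2 = 3
t = 12*0 = 0
t = 0%4 = 0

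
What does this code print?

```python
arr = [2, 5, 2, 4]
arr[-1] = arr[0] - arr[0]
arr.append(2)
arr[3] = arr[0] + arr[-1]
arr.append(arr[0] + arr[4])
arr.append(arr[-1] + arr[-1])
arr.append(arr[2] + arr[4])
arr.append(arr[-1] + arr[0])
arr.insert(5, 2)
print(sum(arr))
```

arr[-1] = arr[0]-arr[0] = 2-2 = 0 → [2, 5, 2, 0]
append 2 → [2, 5, 2, 0, 2]
arr[3] = arr[0]+arr[-1] = 2+2 = 4 → [2, 5, 2, 4, 2]
append arr[0]+arr[4] = 2+2 = 4 → [2, 5, 2, 4, 2, 4]
append arr[-1]+arr[-1] = 4+4 = 8 → [2, 5, 2, 4, 2, 4, 8]
append arr[2]+arr[4] = 2+2 = 4 → [2, 5, 2, 4, 2, 4, 8, 4]
append arr[-1]+arr[0] = 4+2 = 6 → [2, 5, 2, 4, 2, 4, 8, 4, 6]
insert 2 at 5 → [2, 5, 2, 4, 2, 2, 4, 8, 4, 6]
sum = 39

39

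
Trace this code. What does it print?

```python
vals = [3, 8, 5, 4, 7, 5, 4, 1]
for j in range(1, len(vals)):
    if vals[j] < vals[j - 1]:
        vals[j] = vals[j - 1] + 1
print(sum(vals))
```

80

j=1: 8>=3, unchanged → [3, 8, 5, 4, 7, 5, 4, 1]
j=2: 5<8, vals[2] = 8+1 = 9 → [3, 8, 9, 4, 7, 5, 4, 1]
j=3: 4<9, vals[3] = 9+1 = 10 → [3, 8, 9, 10, 7, 5, 4, 1]
j=4: 7<10, vals[4] = 10+1 = 11 → [3, 8, 9, 10, 11, 5, 4, 1]
j=5: 5<11, vals[5] = 11+1 = 12 → [3, 8, 9, 10, 11, 12, 4, 1]
j=6: 4<12, vals[6] = 12+1 = 13 → [3, 8, 9, 10, 11, 12, 13, 1]
j=7: 1<13, vals[7] = 13+1 = 14 → [3, 8, 9, 10, 11, 12, 13, 14]
sum = 80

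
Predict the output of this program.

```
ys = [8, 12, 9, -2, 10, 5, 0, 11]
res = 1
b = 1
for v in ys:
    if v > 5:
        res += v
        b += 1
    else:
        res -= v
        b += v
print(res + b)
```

57

v=8: >5, res = 1+8 = 9; b=2
v=12: >5, res = 9+12 = 21; b=3
v=9: >5, res = 21+9 = 30; b=4
v=-2: not >5, res = 30-(-2) = 32; b=2
v=10: >5, res = 32+10 = 42; b=3
v=5: not >5, res = 42-5 = 37; b=8
v=0: not >5, res = 37-0 = 37; b=8
v=11: >5, res = 37+11 = 48; b=9
res+b = 48+9 = 57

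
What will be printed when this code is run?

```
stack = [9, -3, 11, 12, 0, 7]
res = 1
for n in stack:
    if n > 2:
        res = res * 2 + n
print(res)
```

n=9: >2, res = 1*2+9 = 11
n=-3: not >2
n=11: >2, res = 11*2+11 = 33
n=12: >2, res = 33*2+12 = 78
n=0: not >2
n=7: >2, res = 78*2+7 = 163

163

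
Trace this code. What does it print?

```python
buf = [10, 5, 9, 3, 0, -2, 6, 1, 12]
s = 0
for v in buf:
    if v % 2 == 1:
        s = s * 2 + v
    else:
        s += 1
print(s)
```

v=10: not odd, s = 0+1 = 1
v=5: odd, s = 1*2+5 = 7
v=9: odd, s = 7*2+9 = 23
v=3: odd, s = 23*2+3 = 49
v=0: not odd, s = 49+1 = 50
v=-2: not odd, s = 50+1 = 51
v=6: not odd, s = 51+1 = 52
v=1: odd, s = 52*2+1 = 105
v=12: not odd, s = 105+1 = 106

106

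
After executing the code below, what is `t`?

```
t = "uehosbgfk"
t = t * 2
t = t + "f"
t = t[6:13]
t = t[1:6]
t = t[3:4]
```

'e'

repeat ×2 → 'uehosbgfkuehosbgfk'
+ 'f' → 'uehosbgfkuehosbgfkf'
slice [6:13] → 'gfkueho'
slice [1:6] → 'fkueh'
slice [3:4] → 'e'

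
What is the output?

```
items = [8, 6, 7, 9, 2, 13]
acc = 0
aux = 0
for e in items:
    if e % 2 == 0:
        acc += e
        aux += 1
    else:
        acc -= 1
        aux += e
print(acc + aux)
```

e=8: even, acc = 0+8 = 8; aux=1
e=6: even, acc = 8+6 = 14; aux=2
e=7: not even, acc = 14-1 = 13; aux=9
e=9: not even, acc = 13-1 = 12; aux=18
e=2: even, acc = 12+2 = 14; aux=19
e=13: not even, acc = 14-1 = 13; aux=32
acc+aux = 13+32 = 45

45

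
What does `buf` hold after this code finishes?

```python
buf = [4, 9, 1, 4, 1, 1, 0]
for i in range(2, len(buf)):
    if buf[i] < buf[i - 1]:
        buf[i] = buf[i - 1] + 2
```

[4, 9, 11, 13, 15, 17, 19]

i=2: 1<9, buf[2] = 9+2 = 11 → [4, 9, 11, 4, 1, 1, 0]
i=3: 4<11, buf[3] = 11+2 = 13 → [4, 9, 11, 13, 1, 1, 0]
i=4: 1<13, buf[4] = 13+2 = 15 → [4, 9, 11, 13, 15, 1, 0]
i=5: 1<15, buf[5] = 15+2 = 17 → [4, 9, 11, 13, 15, 17, 0]
i=6: 0<17, buf[6] = 17+2 = 19 → [4, 9, 11, 13, 15, 17, 19]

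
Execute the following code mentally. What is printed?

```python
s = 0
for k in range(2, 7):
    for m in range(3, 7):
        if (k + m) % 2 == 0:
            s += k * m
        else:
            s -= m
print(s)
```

k=2,m=3: odd sum, s = 0-3 = -3
k=2,m=4: even sum, s = (-3)+8 = 5
k=2,m=5: odd sum, s = 5-5 = 0
k=2,m=6: even sum, s = 0+12 = 12
k=3,m=3: even sum, s = 12+9 = 21
k=3,m=4: odd sum, s = 21-4 = 17
k=3,m=5: even sum, s = 17+15 = 32
k=3,m=6: odd sum, s = 32-6 = 26
k=4,m=3: odd sum, s = 26-3 = 23
k=4,m=4: even sum, s = 23+16 = 39
k=4,m=5: odd sum, s = 39-5 = 34
k=4,m=6: even sum, s = 34+24 = 58
k=5,m=3: even sum, s = 58+15 = 73
k=5,m=4: odd sum, s = 73-4 = 69
k=5,m=5: even sum, s = 69+25 = 94
k=5,m=6: odd sum, s = 94-6 = 88
k=6,m=3: odd sum, s = 88-3 = 85
k=6,m=4: even sum, s = 85+24 = 109
k=6,m=5: odd sum, s = 109-5 = 104
k=6,m=6: even sum, s = 104+36 = 140

140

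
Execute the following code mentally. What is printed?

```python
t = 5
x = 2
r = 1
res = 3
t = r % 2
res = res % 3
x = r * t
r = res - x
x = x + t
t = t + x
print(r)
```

-1

t = 1%2 = 1
res = 3%3 = 0
x = 1*1 = 1
r = 0-1 = -1
x = 1+1 = 2
t = 1+2 = 3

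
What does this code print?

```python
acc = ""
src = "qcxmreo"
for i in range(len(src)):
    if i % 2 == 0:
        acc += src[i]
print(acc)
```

qxro

i=0: add 'q' → 'q'
i=1: skip
i=2: add 'x' → 'qx'
i=3: skip
i=4: add 'r' → 'qxr'
i=5: skip
i=6: add 'o' → 'qxro'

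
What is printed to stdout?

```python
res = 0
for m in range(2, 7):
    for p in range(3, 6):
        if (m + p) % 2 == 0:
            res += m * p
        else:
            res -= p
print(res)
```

80

m=2,p=3: odd sum, res = 0-3 = -3
m=2,p=4: even sum, res = (-3)+8 = 5
m=2,p=5: odd sum, res = 5-5 = 0
m=3,p=3: even sum, res = 0+9 = 9
m=3,p=4: odd sum, res = 9-4 = 5
m=3,p=5: even sum, res = 5+15 = 20
m=4,p=3: odd sum, res = 20-3 = 17
m=4,p=4: even sum, res = 17+16 = 33
m=4,p=5: odd sum, res = 33-5 = 28
m=5,p=3: even sum, res = 28+15 = 43
m=5,p=4: odd sum, res = 43-4 = 39
m=5,p=5: even sum, res = 39+25 = 64
m=6,p=3: odd sum, res = 64-3 = 61
m=6,p=4: even sum, res = 61+24 = 85
m=6,p=5: odd sum, res = 85-5 = 80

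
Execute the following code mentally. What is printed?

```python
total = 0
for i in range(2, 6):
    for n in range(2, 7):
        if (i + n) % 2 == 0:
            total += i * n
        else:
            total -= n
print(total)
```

96

i=2,n=2: even sum, total = 0+4 = 4
i=2,n=3: odd sum, total = 4-3 = 1
i=2,n=4: even sum, total = 1+8 = 9
i=2,n=5: odd sum, total = 9-5 = 4
i=2,n=6: even sum, total = 4+12 = 16
i=3,n=2: odd sum, total = 16-2 = 14
i=3,n=3: even sum, total = 14+9 = 23
i=3,n=4: odd sum, total = 23-4 = 19
i=3,n=5: even sum, total = 19+15 = 34
i=3,n=6: odd sum, total = 34-6 = 28
i=4,n=2: even sum, total = 28+8 = 36
i=4,n=3: odd sum, total = 36-3 = 33
i=4,n=4: even sum, total = 33+16 = 49
i=4,n=5: odd sum, total = 49-5 = 44
i=4,n=6: even sum, total = 44+24 = 68
i=5,n=2: odd sum, total = 68-2 = 66
i=5,n=3: even sum, total = 66+15 = 81
i=5,n=4: odd sum, total = 81-4 = 77
i=5,n=5: even sum, total = 77+25 = 102
i=5,n=6: odd sum, total = 102-6 = 96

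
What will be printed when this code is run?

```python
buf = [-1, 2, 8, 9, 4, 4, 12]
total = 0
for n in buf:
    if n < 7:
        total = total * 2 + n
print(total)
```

12

n=-1: <7, total = 0*2+(-1) = -1
n=2: <7, total = (-1)*2+2 = 0
n=8: not <7
n=9: not <7
n=4: <7, total = 0*2+4 = 4
n=4: <7, total = 4*2+4 = 12
n=12: not <7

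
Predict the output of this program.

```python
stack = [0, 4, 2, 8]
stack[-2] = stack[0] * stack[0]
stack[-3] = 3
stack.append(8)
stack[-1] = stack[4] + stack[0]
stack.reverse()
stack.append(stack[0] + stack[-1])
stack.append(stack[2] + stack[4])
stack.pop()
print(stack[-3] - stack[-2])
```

stack[-2] = stack[0]*stack[0] = 0*0 = 0 → [0, 4, 0, 8]
stack[-3] = 3 → [0, 3, 0, 8]
append 8 → [0, 3, 0, 8, 8]
stack[-1] = stack[4]+stack[0] = 8+0 = 8 → [0, 3, 0, 8, 8]
reverse → [8, 8, 0, 3, 0]
append stack[0]+stack[-1] = 8+0 = 8 → [8, 8, 0, 3, 0, 8]
append stack[2]+stack[4] = 0+0 = 0 → [8, 8, 0, 3, 0, 8, 0]
pop() removes 0 → [8, 8, 0, 3, 0, 8]
stack[-3]-stack[-2] = 3-0 = 3

3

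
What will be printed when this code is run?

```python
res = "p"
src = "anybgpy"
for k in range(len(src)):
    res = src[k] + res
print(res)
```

ypgbynap

k=0: prepend 'a' → 'ap'
k=1: prepend 'n' → 'nap'
k=2: prepend 'y' → 'ynap'
k=3: prepend 'b' → 'bynap'
k=4: prepend 'g' → 'gbynap'
k=5: prepend 'p' → 'pgbynap'
k=6: prepend 'y' → 'ypgbynap'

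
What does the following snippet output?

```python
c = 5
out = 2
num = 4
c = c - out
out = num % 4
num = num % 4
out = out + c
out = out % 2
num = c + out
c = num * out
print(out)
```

1

c = 5-2 = 3
out = 4%4 = 0
num = 4%4 = 0
out = 0+3 = 3
out = 3%2 = 1
num = 3+1 = 4
c = 4*1 = 4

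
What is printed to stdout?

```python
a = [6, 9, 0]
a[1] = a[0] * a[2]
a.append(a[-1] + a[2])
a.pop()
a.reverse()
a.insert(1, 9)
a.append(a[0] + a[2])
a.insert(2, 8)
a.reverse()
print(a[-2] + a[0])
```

9

a[1] = a[0]*a[2] = 6*0 = 0 → [6, 0, 0]
append a[-1]+a[2] = 0+0 = 0 → [6, 0, 0, 0]
pop() removes 0 → [6, 0, 0]
reverse → [0, 0, 6]
insert 9 at 1 → [0, 9, 0, 6]
append a[0]+a[2] = 0+0 = 0 → [0, 9, 0, 6, 0]
insert 8 at 2 → [0, 9, 8, 0, 6, 0]
reverse → [0, 6, 0, 8, 9, 0]
a[-2]+a[0] = 9+0 = 9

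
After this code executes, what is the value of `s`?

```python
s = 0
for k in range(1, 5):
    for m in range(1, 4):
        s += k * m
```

60

k=1,m=1: s = 0+1 = 1
k=1,m=2: s = 1+2 = 3
k=1,m=3: s = 3+3 = 6
k=2,m=1: s = 6+2 = 8
k=2,m=2: s = 8+4 = 12
k=2,m=3: s = 12+6 = 18
k=3,m=1: s = 18+3 = 21
k=3,m=2: s = 21+6 = 27
k=3,m=3: s = 27+9 = 36
k=4,m=1: s = 36+4 = 40
k=4,m=2: s = 40+8 = 48
k=4,m=3: s = 48+12 = 60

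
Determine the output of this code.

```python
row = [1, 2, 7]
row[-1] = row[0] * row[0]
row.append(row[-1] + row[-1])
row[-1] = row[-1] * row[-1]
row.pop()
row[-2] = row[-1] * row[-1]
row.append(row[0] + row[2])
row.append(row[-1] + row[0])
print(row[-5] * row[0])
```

row[-1] = row[0]*row[0] = 1*1 = 1 → [1, 2, 1]
append row[-1]+row[-1] = 1+1 = 2 → [1, 2, 1, 2]
row[-1] = row[-1]*row[-1] = 2*2 = 4 → [1, 2, 1, 4]
pop() removes 4 → [1, 2, 1]
row[-2] = row[-1]*row[-1] = 1*1 = 1 → [1, 1, 1]
append row[0]+row[2] = 1+1 = 2 → [1, 1, 1, 2]
append row[-1]+row[0] = 2+1 = 3 → [1, 1, 1, 2, 3]
row[-5]*row[0] = 1*1 = 1

1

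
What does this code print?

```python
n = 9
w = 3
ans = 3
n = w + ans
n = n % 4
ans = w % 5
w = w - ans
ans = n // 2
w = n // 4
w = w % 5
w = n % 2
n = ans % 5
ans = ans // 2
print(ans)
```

n = 3+3 = 6
n = 6%4 = 2
ans = 3%5 = 3
w = 3-3 = 0
ans = 2//2 = 1
w = 2//4 = 0
w = 0%5 = 0
w = 2%2 = 0
n = 1%5 = 1
ans = 1//2 = 0

0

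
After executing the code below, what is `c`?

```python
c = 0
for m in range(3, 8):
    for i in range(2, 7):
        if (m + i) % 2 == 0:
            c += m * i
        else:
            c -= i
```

188

m=3,i=2: odd sum, c = 0-2 = -2
m=3,i=3: even sum, c = (-2)+9 = 7
m=3,i=4: odd sum, c = 7-4 = 3
m=3,i=5: even sum, c = 3+15 = 18
m=3,i=6: odd sum, c = 18-6 = 12
m=4,i=2: even sum, c = 12+8 = 20
m=4,i=3: odd sum, c = 20-3 = 17
m=4,i=4: even sum, c = 17+16 = 33
m=4,i=5: odd sum, c = 33-5 = 28
m=4,i=6: even sum, c = 28+24 = 52
m=5,i=2: odd sum, c = 52-2 = 50
m=5,i=3: even sum, c = 50+15 = 65
m=5,i=4: odd sum, c = 65-4 = 61
m=5,i=5: even sum, c = 61+25 = 86
m=5,i=6: odd sum, c = 86-6 = 80
m=6,i=2: even sum, c = 80+12 = 92
m=6,i=3: odd sum, c = 92-3 = 89
m=6,i=4: even sum, c = 89+24 = 113
m=6,i=5: odd sum, c = 113-5 = 108
m=6,i=6: even sum, c = 108+36 = 144
m=7,i=2: odd sum, c = 144-2 = 142
m=7,i=3: even sum, c = 142+21 = 163
m=7,i=4: odd sum, c = 163-4 = 159
m=7,i=5: even sum, c = 159+35 = 194
m=7,i=6: odd sum, c = 194-6 = 188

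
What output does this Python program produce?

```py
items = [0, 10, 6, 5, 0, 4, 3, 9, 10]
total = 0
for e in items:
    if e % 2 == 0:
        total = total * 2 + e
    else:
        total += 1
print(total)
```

238

e=0: even, total = 0*2+0 = 0
e=10: even, total = 0*2+10 = 10
e=6: even, total = 10*2+6 = 26
e=5: not even, total = 26+1 = 27
e=0: even, total = 27*2+0 = 54
e=4: even, total = 54*2+4 = 112
e=3: not even, total = 112+1 = 113
e=9: not even, total = 113+1 = 114
e=10: even, total = 114*2+10 = 238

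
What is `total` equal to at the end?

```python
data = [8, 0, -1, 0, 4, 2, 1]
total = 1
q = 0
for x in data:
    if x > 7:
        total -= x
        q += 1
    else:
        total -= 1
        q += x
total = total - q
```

-20

x=8: >7, total = 1-8 = -7; q=1
x=0: not >7, total = (-7)-1 = -8; q=1
x=-1: not >7, total = (-8)-1 = -9; q=0
x=0: not >7, total = (-9)-1 = -10; q=0
x=4: not >7, total = (-10)-1 = -11; q=4
x=2: not >7, total = (-11)-1 = -12; q=6
x=1: not >7, total = (-12)-1 = -13; q=7
total-q = (-13)-7 = -20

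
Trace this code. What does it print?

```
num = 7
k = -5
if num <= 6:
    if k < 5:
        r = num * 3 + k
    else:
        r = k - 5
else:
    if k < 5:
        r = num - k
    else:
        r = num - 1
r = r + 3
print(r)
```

15

num=7, k=-5
num <= 6 is False; k < 5 is True
→ r = num - k = 12
r = 12+3 = 15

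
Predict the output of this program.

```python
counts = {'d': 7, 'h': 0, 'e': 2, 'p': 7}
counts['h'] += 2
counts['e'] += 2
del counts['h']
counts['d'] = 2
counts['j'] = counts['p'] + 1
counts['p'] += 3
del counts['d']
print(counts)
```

{'e': 4, 'p': 10, 'j': 8}

counts['h'] = 0+2 = 2 → {'d': 7, 'h': 2, 'e': 2, 'p': 7}
counts['e'] = 2+2 = 4 → {'d': 7, 'h': 2, 'e': 4, 'p': 7}
del 'h' → {'d': 7, 'e': 4, 'p': 7}
counts['d'] = 2 → {'d': 2, 'e': 4, 'p': 7}
counts['j'] = counts['p']+1 = 8 → {'d': 2, 'e': 4, 'p': 7, 'j': 8}
counts['p'] = 7+3 = 10 → {'d': 2, 'e': 4, 'p': 10, 'j': 8}
del 'd' → {'e': 4, 'p': 10, 'j': 8}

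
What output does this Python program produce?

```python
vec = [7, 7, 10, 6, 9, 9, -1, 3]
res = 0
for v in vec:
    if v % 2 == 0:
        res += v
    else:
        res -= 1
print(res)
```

10

v=7: not even, res = 0-1 = -1
v=7: not even, res = (-1)-1 = -2
v=10: even, res = (-2)+10 = 8
v=6: even, res = 8+6 = 14
v=9: not even, res = 14-1 = 13
v=9: not even, res = 13-1 = 12
v=-1: not even, res = 12-1 = 11
v=3: not even, res = 11-1 = 10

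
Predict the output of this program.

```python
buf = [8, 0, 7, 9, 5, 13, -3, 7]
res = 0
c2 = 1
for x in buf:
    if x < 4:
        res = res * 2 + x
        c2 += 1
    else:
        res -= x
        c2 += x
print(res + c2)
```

-58

x=8: not <4, res = 0-8 = -8; c2=9
x=0: <4, res = (-8)*2+0 = -16; c2=10
x=7: not <4, res = (-16)-7 = -23; c2=17
x=9: not <4, res = (-23)-9 = -32; c2=26
x=5: not <4, res = (-32)-5 = -37; c2=31
x=13: not <4, res = (-37)-13 = -50; c2=44
x=-3: <4, res = (-50)*2+(-3) = -103; c2=45
x=7: not <4, res = (-103)-7 = -110; c2=52
res+c2 = (-110)+52 = -58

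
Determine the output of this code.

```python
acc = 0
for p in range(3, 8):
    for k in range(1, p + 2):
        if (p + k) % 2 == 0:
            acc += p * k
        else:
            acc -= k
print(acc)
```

p=3,k=1: even sum, acc = 0+3 = 3
p=3,k=2: odd sum, acc = 3-2 = 1
p=3,k=3: even sum, acc = 1+9 = 10
p=3,k=4: odd sum, acc = 10-4 = 6
p=4,k=1: odd sum, acc = 6-1 = 5
p=4,k=2: even sum, acc = 5+8 = 13
p=4,k=3: odd sum, acc = 13-3 = 10
p=4,k=4: even sum, acc = 10+16 = 26
p=4,k=5: odd sum, acc = 26-5 = 21
p=5,k=1: even sum, acc = 21+5 = 26
p=5,k=2: odd sum, acc = 26-2 = 24
p=5,k=3: even sum, acc = 24+15 = 39
p=5,k=4: odd sum, acc = 39-4 = 35
p=5,k=5: even sum, acc = 35+25 = 60
p=5,k=6: odd sum, acc = 60-6 = 54
p=6,k=1: odd sum, acc = 54-1 = 53
p=6,k=2: even sum, acc = 53+12 = 65
p=6,k=3: odd sum, acc = 65-3 = 62
p=6,k=4: even sum, acc = 62+24 = 86
p=6,k=5: odd sum, acc = 86-5 = 81
p=6,k=6: even sum, acc = 81+36 = 117
p=6,k=7: odd sum, acc = 117-7 = 110
p=7,k=1: even sum, acc = 110+7 = 117
p=7,k=2: odd sum, acc = 117-2 = 115
p=7,k=3: even sum, acc = 115+21 = 136
p=7,k=4: odd sum, acc = 136-4 = 132
p=7,k=5: even sum, acc = 132+35 = 167
p=7,k=6: odd sum, acc = 167-6 = 161
p=7,k=7: even sum, acc = 161+49 = 210
p=7,k=8: odd sum, acc = 210-8 = 202

202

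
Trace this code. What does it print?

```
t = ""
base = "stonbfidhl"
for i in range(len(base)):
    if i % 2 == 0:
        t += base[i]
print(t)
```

sobih

i=0: add 's' → 's'
i=1: skip
i=2: add 'o' → 'so'
i=3: skip
i=4: add 'b' → 'sob'
i=5: skip
i=6: add 'i' → 'sobi'
i=7: skip
i=8: add 'h' → 'sobih'
i=9: skip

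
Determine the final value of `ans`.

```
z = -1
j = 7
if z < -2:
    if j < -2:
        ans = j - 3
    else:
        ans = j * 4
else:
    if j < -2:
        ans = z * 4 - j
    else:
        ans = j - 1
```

z=-1, j=7
z < -2 is False; j < -2 is False
→ ans = j - 1 = 6

6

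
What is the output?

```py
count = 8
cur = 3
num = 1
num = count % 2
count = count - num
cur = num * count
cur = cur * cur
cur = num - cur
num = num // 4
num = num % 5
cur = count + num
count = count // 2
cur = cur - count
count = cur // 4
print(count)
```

1

num = 8%2 = 0
count = 8-0 = 8
cur = 0*8 = 0
cur = 0*0 = 0
cur = 0-0 = 0
num = 0//4 = 0
num = 0%5 = 0
cur = 8+0 = 8
count = 8//2 = 4
cur = 8-4 = 4
count = 4//4 = 1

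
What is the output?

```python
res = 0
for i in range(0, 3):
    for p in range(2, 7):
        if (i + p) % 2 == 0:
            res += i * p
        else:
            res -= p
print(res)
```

4

i=0,p=2: even sum, res = 0+0 = 0
i=0,p=3: odd sum, res = 0-3 = -3
i=0,p=4: even sum, res = (-3)+0 = -3
i=0,p=5: odd sum, res = (-3)-5 = -8
i=0,p=6: even sum, res = (-8)+0 = -8
i=1,p=2: odd sum, res = (-8)-2 = -10
i=1,p=3: even sum, res = (-10)+3 = -7
i=1,p=4: odd sum, res = (-7)-4 = -11
i=1,p=5: even sum, res = (-11)+5 = -6
i=1,p=6: odd sum, res = (-6)-6 = -12
i=2,p=2: even sum, res = (-12)+4 = -8
i=2,p=3: odd sum, res = (-8)-3 = -11
i=2,p=4: even sum, res = (-11)+8 = -3
i=2,p=5: odd sum, res = (-3)-5 = -8
i=2,p=6: even sum, res = (-8)+12 = 4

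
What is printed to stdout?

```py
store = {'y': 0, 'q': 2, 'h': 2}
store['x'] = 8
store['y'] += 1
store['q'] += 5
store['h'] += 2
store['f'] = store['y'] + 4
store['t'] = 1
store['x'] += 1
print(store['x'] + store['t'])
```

10

store['x'] = 8 → {'y': 0, 'q': 2, 'h': 2, 'x': 8}
store['y'] = 0+1 = 1 → {'y': 1, 'q': 2, 'h': 2, 'x': 8}
store['q'] = 2+5 = 7 → {'y': 1, 'q': 7, 'h': 2, 'x': 8}
store['h'] = 2+2 = 4 → {'y': 1, 'q': 7, 'h': 4, 'x': 8}
store['f'] = store['y']+4 = 5 → {'y': 1, 'q': 7, 'h': 4, 'x': 8, 'f': 5}
store['t'] = 1 → {'y': 1, 'q': 7, 'h': 4, 'x': 8, 'f': 5, 't': 1}
store['x'] = 8+1 = 9 → {'y': 1, 'q': 7, 'h': 4, 'x': 9, 'f': 5, 't': 1}
store['x']+store['t'] = 9+1 = 10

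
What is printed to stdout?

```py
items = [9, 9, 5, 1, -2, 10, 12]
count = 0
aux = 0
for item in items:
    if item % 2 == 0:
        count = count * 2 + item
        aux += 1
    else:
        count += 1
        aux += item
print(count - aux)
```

item=9: not even, count = 0+1 = 1; aux=9
item=9: not even, count = 1+1 = 2; aux=18
item=5: not even, count = 2+1 = 3; aux=23
item=1: not even, count = 3+1 = 4; aux=24
item=-2: even, count = 4*2+(-2) = 6; aux=25
item=10: even, count = 6*2+10 = 22; aux=26
item=12: even, count = 22*2+12 = 56; aux=27
count-aux = 56-27 = 29

29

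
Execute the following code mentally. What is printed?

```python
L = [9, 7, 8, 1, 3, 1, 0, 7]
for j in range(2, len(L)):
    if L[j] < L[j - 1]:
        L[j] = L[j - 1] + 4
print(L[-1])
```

28

j=2: 8>=7, unchanged → [9, 7, 8, 1, 3, 1, 0, 7]
j=3: 1<8, L[3] = 8+4 = 12 → [9, 7, 8, 12, 3, 1, 0, 7]
j=4: 3<12, L[4] = 12+4 = 16 → [9, 7, 8, 12, 16, 1, 0, 7]
j=5: 1<16, L[5] = 16+4 = 20 → [9, 7, 8, 12, 16, 20, 0, 7]
j=6: 0<20, L[6] = 20+4 = 24 → [9, 7, 8, 12, 16, 20, 24, 7]
j=7: 7<24, L[7] = 24+4 = 28 → [9, 7, 8, 12, 16, 20, 24, 28]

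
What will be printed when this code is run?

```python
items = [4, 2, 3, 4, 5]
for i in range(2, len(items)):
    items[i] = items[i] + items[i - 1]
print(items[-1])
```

14

i=2: items[2] = 3+2 = 5 → [4, 2, 5, 4, 5]
i=3: items[3] = 4+5 = 9 → [4, 2, 5, 9, 5]
i=4: items[4] = 5+9 = 14 → [4, 2, 5, 9, 14]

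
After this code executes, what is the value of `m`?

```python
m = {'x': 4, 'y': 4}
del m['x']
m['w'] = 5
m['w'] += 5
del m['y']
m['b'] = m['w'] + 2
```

del 'x' → {'y': 4}
m['w'] = 5 → {'y': 4, 'w': 5}
m['w'] = 5+5 = 10 → {'y': 4, 'w': 10}
del 'y' → {'w': 10}
m['b'] = m['w']+2 = 12 → {'w': 10, 'b': 12}

{'w': 10, 'b': 12}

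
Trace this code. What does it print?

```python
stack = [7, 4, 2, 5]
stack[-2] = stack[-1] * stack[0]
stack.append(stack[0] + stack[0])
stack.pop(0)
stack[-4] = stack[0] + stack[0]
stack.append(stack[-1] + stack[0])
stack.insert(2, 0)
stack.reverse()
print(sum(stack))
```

84

stack[-2] = stack[-1]*stack[0] = 5*7 = 35 → [7, 4, 35, 5]
append stack[0]+stack[0] = 7+7 = 14 → [7, 4, 35, 5, 14]
pop(0) removes 7 → [4, 35, 5, 14]
stack[-4] = stack[0]+stack[0] = 4+4 = 8 → [8, 35, 5, 14]
append stack[-1]+stack[0] = 14+8 = 22 → [8, 35, 5, 14, 22]
insert 0 at 2 → [8, 35, 0, 5, 14, 22]
reverse → [22, 14, 5, 0, 35, 8]
sum = 84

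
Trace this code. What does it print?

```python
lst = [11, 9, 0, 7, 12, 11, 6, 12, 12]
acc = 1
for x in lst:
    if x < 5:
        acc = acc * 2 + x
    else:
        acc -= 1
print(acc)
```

x=11: not <5, acc = 1-1 = 0
x=9: not <5, acc = 0-1 = -1
x=0: <5, acc = (-1)*2+0 = -2
x=7: not <5, acc = (-2)-1 = -3
x=12: not <5, acc = (-3)-1 = -4
x=11: not <5, acc = (-4)-1 = -5
x=6: not <5, acc = (-5)-1 = -6
x=12: not <5, acc = (-6)-1 = -7
x=12: not <5, acc = (-7)-1 = -8

-8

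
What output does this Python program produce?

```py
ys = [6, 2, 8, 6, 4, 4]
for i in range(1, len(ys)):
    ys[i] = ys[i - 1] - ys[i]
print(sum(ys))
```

i=1: ys[1] = 6-2 = 4 → [6, 4, 8, 6, 4, 4]
i=2: ys[2] = 4-8 = -4 → [6, 4, -4, 6, 4, 4]
i=3: ys[3] = (-4)-6 = -10 → [6, 4, -4, -10, 4, 4]
i=4: ys[4] = (-10)-4 = -14 → [6, 4, -4, -10, -14, 4]
i=5: ys[5] = (-14)-4 = -18 → [6, 4, -4, -10, -14, -18]
sum = -36

-36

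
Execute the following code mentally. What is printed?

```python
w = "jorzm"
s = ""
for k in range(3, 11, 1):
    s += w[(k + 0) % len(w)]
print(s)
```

k=3: add w[3]='z' → 'z'
k=4: add w[4]='m' → 'zm'
k=5: add w[0]='j' → 'zmj'
k=6: add w[1]='o' → 'zmjo'
k=7: add w[2]='r' → 'zmjor'
k=8: add w[3]='z' → 'zmjorz'
k=9: add w[4]='m' → 'zmjorzm'
k=10: add w[0]='j' → 'zmjorzmj'

zmjorzmj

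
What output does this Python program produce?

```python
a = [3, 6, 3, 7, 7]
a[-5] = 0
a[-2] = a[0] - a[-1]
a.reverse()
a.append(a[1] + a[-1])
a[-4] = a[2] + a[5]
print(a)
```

a[-5] = 0 → [0, 6, 3, 7, 7]
a[-2] = a[0]-a[-1] = 0-7 = -7 → [0, 6, 3, -7, 7]
reverse → [7, -7, 3, 6, 0]
append a[1]+a[-1] = (-7)+0 = -7 → [7, -7, 3, 6, 0, -7]
a[-4] = a[2]+a[5] = 3+(-7) = -4 → [7, -7, -4, 6, 0, -7]

[7, -7, -4, 6, 0, -7]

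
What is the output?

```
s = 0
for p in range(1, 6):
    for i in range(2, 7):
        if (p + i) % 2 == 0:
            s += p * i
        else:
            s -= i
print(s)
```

p=1,i=2: odd sum, s = 0-2 = -2
p=1,i=3: even sum, s = (-2)+3 = 1
p=1,i=4: odd sum, s = 1-4 = -3
p=1,i=5: even sum, s = (-3)+5 = 2
p=1,i=6: odd sum, s = 2-6 = -4
p=2,i=2: even sum, s = (-4)+4 = 0
p=2,i=3: odd sum, s = 0-3 = -3
p=2,i=4: even sum, s = (-3)+8 = 5
p=2,i=5: odd sum, s = 5-5 = 0
p=2,i=6: even sum, s = 0+12 = 12
p=3,i=2: odd sum, s = 12-2 = 10
p=3,i=3: even sum, s = 10+9 = 19
p=3,i=4: odd sum, s = 19-4 = 15
p=3,i=5: even sum, s = 15+15 = 30
p=3,i=6: odd sum, s = 30-6 = 24
p=4,i=2: even sum, s = 24+8 = 32
p=4,i=3: odd sum, s = 32-3 = 29
p=4,i=4: even sum, s = 29+16 = 45
p=4,i=5: odd sum, s = 45-5 = 40
p=4,i=6: even sum, s = 40+24 = 64
p=5,i=2: odd sum, s = 64-2 = 62
p=5,i=3: even sum, s = 62+15 = 77
p=5,i=4: odd sum, s = 77-4 = 73
p=5,i=5: even sum, s = 73+25 = 98
p=5,i=6: odd sum, s = 98-6 = 92

92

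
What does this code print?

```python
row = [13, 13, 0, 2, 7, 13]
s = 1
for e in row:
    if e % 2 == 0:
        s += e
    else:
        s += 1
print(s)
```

e=13: not even, s = 1+1 = 2
e=13: not even, s = 2+1 = 3
e=0: even, s = 3+0 = 3
e=2: even, s = 3+2 = 5
e=7: not even, s = 5+1 = 6
e=13: not even, s = 6+1 = 7

7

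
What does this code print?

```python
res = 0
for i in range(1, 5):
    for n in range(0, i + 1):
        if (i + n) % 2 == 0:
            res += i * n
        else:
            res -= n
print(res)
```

i=1,n=0: odd sum, res = 0-0 = 0
i=1,n=1: even sum, res = 0+1 = 1
i=2,n=0: even sum, res = 1+0 = 1
i=2,n=1: odd sum, res = 1-1 = 0
i=2,n=2: even sum, res = 0+4 = 4
i=3,n=0: odd sum, res = 4-0 = 4
i=3,n=1: even sum, res = 4+3 = 7
i=3,n=2: odd sum, res = 7-2 = 5
i=3,n=3: even sum, res = 5+9 = 14
i=4,n=0: even sum, res = 14+0 = 14
i=4,n=1: odd sum, res = 14-1 = 13
i=4,n=2: even sum, res = 13+8 = 21
i=4,n=3: odd sum, res = 21-3 = 18
i=4,n=4: even sum, res = 18+16 = 34

34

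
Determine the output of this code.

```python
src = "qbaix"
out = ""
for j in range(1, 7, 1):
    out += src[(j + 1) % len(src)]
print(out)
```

aixqba

j=1: add src[2]='a' → 'a'
j=2: add src[3]='i' → 'ai'
j=3: add src[4]='x' → 'aix'
j=4: add src[0]='q' → 'aixq'
j=5: add src[1]='b' → 'aixqb'
j=6: add src[2]='a' → 'aixqba'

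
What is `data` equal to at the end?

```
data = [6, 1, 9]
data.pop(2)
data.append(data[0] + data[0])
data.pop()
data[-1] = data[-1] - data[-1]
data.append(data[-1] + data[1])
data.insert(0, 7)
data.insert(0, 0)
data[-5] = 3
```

[3, 7, 6, 0, 0]

pop(2) removes 9 → [6, 1]
append data[0]+data[0] = 6+6 = 12 → [6, 1, 12]
pop() removes 12 → [6, 1]
data[-1] = data[-1]-data[-1] = 1-1 = 0 → [6, 0]
append data[-1]+data[1] = 0+0 = 0 → [6, 0, 0]
insert 7 at 0 → [7, 6, 0, 0]
insert 0 at 0 → [0, 7, 6, 0, 0]
data[-5] = 3 → [3, 7, 6, 0, 0]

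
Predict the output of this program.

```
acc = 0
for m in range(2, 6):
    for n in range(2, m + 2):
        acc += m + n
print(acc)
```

m=2,n=2: acc = 0+4 = 4
m=2,n=3: acc = 4+5 = 9
m=3,n=2: acc = 9+5 = 14
m=3,n=3: acc = 14+6 = 20
m=3,n=4: acc = 20+7 = 27
m=4,n=2: acc = 27+6 = 33
m=4,n=3: acc = 33+7 = 40
m=4,n=4: acc = 40+8 = 48
m=4,n=5: acc = 48+9 = 57
m=5,n=2: acc = 57+7 = 64
m=5,n=3: acc = 64+8 = 72
m=5,n=4: acc = 72+9 = 81
m=5,n=5: acc = 81+10 = 91
m=5,n=6: acc = 91+11 = 102

102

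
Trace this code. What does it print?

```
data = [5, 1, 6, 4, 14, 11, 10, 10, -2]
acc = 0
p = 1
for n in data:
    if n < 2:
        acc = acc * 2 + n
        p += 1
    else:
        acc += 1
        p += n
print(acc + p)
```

79

n=5: not <2, acc = 0+1 = 1; p=6
n=1: <2, acc = 1*2+1 = 3; p=7
n=6: not <2, acc = 3+1 = 4; p=13
n=4: not <2, acc = 4+1 = 5; p=17
n=14: not <2, acc = 5+1 = 6; p=31
n=11: not <2, acc = 6+1 = 7; p=42
n=10: not <2, acc = 7+1 = 8; p=52
n=10: not <2, acc = 8+1 = 9; p=62
n=-2: <2, acc = 9*2+(-2) = 16; p=63
acc+p = 16+63 = 79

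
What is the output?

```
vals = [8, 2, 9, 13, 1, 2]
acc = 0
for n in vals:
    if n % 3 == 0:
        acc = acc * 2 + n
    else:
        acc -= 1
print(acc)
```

n=8: not %3==0, acc = 0-1 = -1
n=2: not %3==0, acc = (-1)-1 = -2
n=9: %3==0, acc = (-2)*2+9 = 5
n=13: not %3==0, acc = 5-1 = 4
n=1: not %3==0, acc = 4-1 = 3
n=2: not %3==0, acc = 3-1 = 2

2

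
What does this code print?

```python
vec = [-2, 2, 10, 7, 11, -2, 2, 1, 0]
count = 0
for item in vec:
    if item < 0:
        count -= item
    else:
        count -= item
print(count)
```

-29

item=-2: <0, count = 0-(-2) = 2
item=2: not <0, count = 2-2 = 0
item=10: not <0, count = 0-10 = -10
item=7: not <0, count = (-10)-7 = -17
item=11: not <0, count = (-17)-11 = -28
item=-2: <0, count = (-28)-(-2) = -26
item=2: not <0, count = (-26)-2 = -28
item=1: not <0, count = (-28)-1 = -29
item=0: not <0, count = (-29)-0 = -29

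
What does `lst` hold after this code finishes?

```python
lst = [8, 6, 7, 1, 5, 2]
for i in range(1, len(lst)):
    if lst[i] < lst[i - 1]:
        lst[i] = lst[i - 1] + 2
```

[8, 10, 12, 14, 16, 18]

i=1: 6<8, lst[1] = 8+2 = 10 → [8, 10, 7, 1, 5, 2]
i=2: 7<10, lst[2] = 10+2 = 12 → [8, 10, 12, 1, 5, 2]
i=3: 1<12, lst[3] = 12+2 = 14 → [8, 10, 12, 14, 5, 2]
i=4: 5<14, lst[4] = 14+2 = 16 → [8, 10, 12, 14, 16, 2]
i=5: 2<16, lst[5] = 16+2 = 18 → [8, 10, 12, 14, 16, 18]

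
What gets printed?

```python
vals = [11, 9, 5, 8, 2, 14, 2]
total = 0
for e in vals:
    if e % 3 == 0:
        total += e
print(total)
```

e=11: not %3==0
e=9: %3==0, total = 0+9 = 9
e=5: not %3==0
e=8: not %3==0
e=2: not %3==0
e=14: not %3==0
e=2: not %3==0

9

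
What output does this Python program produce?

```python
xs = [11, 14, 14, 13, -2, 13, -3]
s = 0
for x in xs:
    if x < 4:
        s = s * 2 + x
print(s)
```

x=11: not <4
x=14: not <4
x=14: not <4
x=13: not <4
x=-2: <4, s = 0*2+(-2) = -2
x=13: not <4
x=-3: <4, s = (-2)*2+(-3) = -7

-7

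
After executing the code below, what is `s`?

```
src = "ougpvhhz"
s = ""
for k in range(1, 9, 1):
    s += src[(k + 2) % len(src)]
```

'pvhhzoug'

k=1: add src[3]='p' → 'p'
k=2: add src[4]='v' → 'pv'
k=3: add src[5]='h' → 'pvh'
k=4: add src[6]='h' → 'pvhh'
k=5: add src[7]='z' → 'pvhhz'
k=6: add src[0]='o' → 'pvhhzo'
k=7: add src[1]='u' → 'pvhhzou'
k=8: add src[2]='g' → 'pvhhzoug'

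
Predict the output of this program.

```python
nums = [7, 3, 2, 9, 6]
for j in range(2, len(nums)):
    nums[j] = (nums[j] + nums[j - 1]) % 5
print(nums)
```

[7, 3, 0, 4, 0]

j=2: nums[2] = (2+3)%5 = 0 → [7, 3, 0, 9, 6]
j=3: nums[3] = (9+0)%5 = 4 → [7, 3, 0, 4, 6]
j=4: nums[4] = (6+4)%5 = 0 → [7, 3, 0, 4, 0]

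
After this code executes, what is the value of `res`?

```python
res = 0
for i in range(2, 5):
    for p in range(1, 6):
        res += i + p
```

i=2,p=1: res = 0+3 = 3
i=2,p=2: res = 3+4 = 7
i=2,p=3: res = 7+5 = 12
i=2,p=4: res = 12+6 = 18
i=2,p=5: res = 18+7 = 25
i=3,p=1: res = 25+4 = 29
i=3,p=2: res = 29+5 = 34
i=3,p=3: res = 34+6 = 40
i=3,p=4: res = 40+7 = 47
i=3,p=5: res = 47+8 = 55
i=4,p=1: res = 55+5 = 60
i=4,p=2: res = 60+6 = 66
i=4,p=3: res = 66+7 = 73
i=4,p=4: res = 73+8 = 81
i=4,p=5: res = 81+9 = 90

90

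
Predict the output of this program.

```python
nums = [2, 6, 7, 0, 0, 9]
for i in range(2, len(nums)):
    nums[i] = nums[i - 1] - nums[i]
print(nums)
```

[2, 6, -1, -1, -1, -10]

i=2: nums[2] = 6-7 = -1 → [2, 6, -1, 0, 0, 9]
i=3: nums[3] = (-1)-0 = -1 → [2, 6, -1, -1, 0, 9]
i=4: nums[4] = (-1)-0 = -1 → [2, 6, -1, -1, -1, 9]
i=5: nums[5] = (-1)-9 = -10 → [2, 6, -1, -1, -1, -10]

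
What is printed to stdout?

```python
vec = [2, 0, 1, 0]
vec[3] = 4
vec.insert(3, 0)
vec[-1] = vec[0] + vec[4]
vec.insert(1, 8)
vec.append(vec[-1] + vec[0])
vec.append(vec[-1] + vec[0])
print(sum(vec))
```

vec[3] = 4 → [2, 0, 1, 4]
insert 0 at 3 → [2, 0, 1, 0, 4]
vec[-1] = vec[0]+vec[4] = 2+4 = 6 → [2, 0, 1, 0, 6]
insert 8 at 1 → [2, 8, 0, 1, 0, 6]
append vec[-1]+vec[0] = 6+2 = 8 → [2, 8, 0, 1, 0, 6, 8]
append vec[-1]+vec[0] = 8+2 = 10 → [2, 8, 0, 1, 0, 6, 8, 10]
sum = 35

35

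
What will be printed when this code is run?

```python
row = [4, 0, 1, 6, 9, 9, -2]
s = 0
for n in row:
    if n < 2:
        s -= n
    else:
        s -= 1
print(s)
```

-3

n=4: not <2, s = 0-1 = -1
n=0: <2, s = (-1)-0 = -1
n=1: <2, s = (-1)-1 = -2
n=6: not <2, s = (-2)-1 = -3
n=9: not <2, s = (-3)-1 = -4
n=9: not <2, s = (-4)-1 = -5
n=-2: <2, s = (-5)-(-2) = -3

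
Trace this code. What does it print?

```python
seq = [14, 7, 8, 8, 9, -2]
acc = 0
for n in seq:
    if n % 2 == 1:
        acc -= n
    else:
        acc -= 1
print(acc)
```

-20

n=14: not odd, acc = 0-1 = -1
n=7: odd, acc = (-1)-7 = -8
n=8: not odd, acc = (-8)-1 = -9
n=8: not odd, acc = (-9)-1 = -10
n=9: odd, acc = (-10)-9 = -19
n=-2: not odd, acc = (-19)-1 = -20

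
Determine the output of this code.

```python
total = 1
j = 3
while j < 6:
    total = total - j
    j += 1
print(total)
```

-11

j=3: total = 1-3 = -2
j=4: total = (-2)-4 = -6
j=5: total = (-6)-5 = -11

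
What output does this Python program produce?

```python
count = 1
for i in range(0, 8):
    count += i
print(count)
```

i=0: count = 1+0 = 1
i=1: count = 1+1 = 2
i=2: count = 2+2 = 4
i=3: count = 4+3 = 7
i=4: count = 7+4 = 11
i=5: count = 11+5 = 16
i=6: count = 16+6 = 22
i=7: count = 22+7 = 29

29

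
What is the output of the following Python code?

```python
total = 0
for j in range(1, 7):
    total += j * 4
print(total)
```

j=1: total = 0+1*4 = 4
j=2: total = 4+2*4 = 12
j=3: total = 12+3*4 = 24
j=4: total = 24+4*4 = 40
j=5: total = 40+5*4 = 60
j=6: total = 60+6*4 = 84

84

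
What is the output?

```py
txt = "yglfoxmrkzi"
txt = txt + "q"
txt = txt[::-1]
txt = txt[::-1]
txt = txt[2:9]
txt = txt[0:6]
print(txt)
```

lfoxmr

+ 'q' → 'yglfoxmrkziq'
reverse → 'qizkrmxoflgy'
reverse → 'yglfoxmrkziq'
slice [2:9] → 'lfoxmrk'
slice [0:6] → 'lfoxmr'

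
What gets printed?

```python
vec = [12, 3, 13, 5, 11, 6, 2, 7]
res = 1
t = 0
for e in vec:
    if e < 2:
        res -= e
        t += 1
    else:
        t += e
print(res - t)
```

e=12: not <2; t=12
e=3: not <2; t=15
e=13: not <2; t=28
e=5: not <2; t=33
e=11: not <2; t=44
e=6: not <2; t=50
e=2: not <2; t=52
e=7: not <2; t=59
res-t = 1-59 = -58

-58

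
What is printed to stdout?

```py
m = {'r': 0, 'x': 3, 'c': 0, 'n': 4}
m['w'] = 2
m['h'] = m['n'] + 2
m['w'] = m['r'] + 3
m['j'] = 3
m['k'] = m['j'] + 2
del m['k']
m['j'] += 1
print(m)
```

m['w'] = 2 → {'r': 0, 'x': 3, 'c': 0, 'n': 4, 'w': 2}
m['h'] = m['n']+2 = 6 → {'r': 0, 'x': 3, 'c': 0, 'n': 4, 'w': 2, 'h': 6}
m['w'] = m['r']+3 = 3 → {'r': 0, 'x': 3, 'c': 0, 'n': 4, 'w': 3, 'h': 6}
m['j'] = 3 → {'r': 0, 'x': 3, 'c': 0, 'n': 4, 'w': 3, 'h': 6, 'j': 3}
m['k'] = m['j']+2 = 5 → {'r': 0, 'x': 3, 'c': 0, 'n': 4, 'w': 3, 'h': 6, 'j': 3, 'k': 5}
del 'k' → {'r': 0, 'x': 3, 'c': 0, 'n': 4, 'w': 3, 'h': 6, 'j': 3}
m['j'] = 3+1 = 4 → {'r': 0, 'x': 3, 'c': 0, 'n': 4, 'w': 3, 'h': 6, 'j': 4}

{'r': 0, 'x': 3, 'c': 0, 'n': 4, 'w': 3, 'h': 6, 'j': 4}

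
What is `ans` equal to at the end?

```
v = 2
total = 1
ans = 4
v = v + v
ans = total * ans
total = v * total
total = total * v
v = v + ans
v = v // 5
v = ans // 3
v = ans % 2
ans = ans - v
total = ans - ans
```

v = 2+2 = 4
ans = 1*4 = 4
total = 4*1 = 4
total = 4*4 = 16
v = 4+4 = 8
v = 8//5 = 1
v = 4//3 = 1
v = 4%2 = 0
ans = 4-0 = 4
total = 4-4 = 0

4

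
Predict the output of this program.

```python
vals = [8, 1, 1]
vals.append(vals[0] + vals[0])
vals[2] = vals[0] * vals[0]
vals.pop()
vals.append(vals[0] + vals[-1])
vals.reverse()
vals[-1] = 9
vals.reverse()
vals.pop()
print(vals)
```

[9, 1, 64]

append vals[0]+vals[0] = 8+8 = 16 → [8, 1, 1, 16]
vals[2] = vals[0]*vals[0] = 8*8 = 64 → [8, 1, 64, 16]
pop() removes 16 → [8, 1, 64]
append vals[0]+vals[-1] = 8+64 = 72 → [8, 1, 64, 72]
reverse → [72, 64, 1, 8]
vals[-1] = 9 → [72, 64, 1, 9]
reverse → [9, 1, 64, 72]
pop() removes 72 → [9, 1, 64]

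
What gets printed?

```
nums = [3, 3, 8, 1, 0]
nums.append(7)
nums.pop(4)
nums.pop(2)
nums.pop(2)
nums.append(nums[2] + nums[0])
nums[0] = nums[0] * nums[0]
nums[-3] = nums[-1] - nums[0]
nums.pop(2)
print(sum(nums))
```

append 7 → [3, 3, 8, 1, 0, 7]
pop(4) removes 0 → [3, 3, 8, 1, 7]
pop(2) removes 8 → [3, 3, 1, 7]
pop(2) removes 1 → [3, 3, 7]
append nums[2]+nums[0] = 7+3 = 10 → [3, 3, 7, 10]
nums[0] = nums[0]*nums[0] = 3*3 = 9 → [9, 3, 7, 10]
nums[-3] = nums[-1]-nums[0] = 10-9 = 1 → [9, 1, 7, 10]
pop(2) removes 7 → [9, 1, 10]
sum = 20

20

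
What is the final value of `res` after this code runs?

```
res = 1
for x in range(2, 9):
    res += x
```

36

x=2: res = 1+2 = 3
x=3: res = 3+3 = 6
x=4: res = 6+4 = 10
x=5: res = 10+5 = 15
x=6: res = 15+6 = 21
x=7: res = 21+7 = 28
x=8: res = 28+8 = 36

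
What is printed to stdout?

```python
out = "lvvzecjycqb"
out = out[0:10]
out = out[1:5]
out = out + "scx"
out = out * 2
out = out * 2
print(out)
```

vvzescxvvzescxvvzescxvvzescx

slice [0:10] → 'lvvzecjycq'
slice [1:5] → 'vvze'
+ 'scx' → 'vvzescx'
repeat ×2 → 'vvzescxvvzescx'
repeat ×2 → 'vvzescxvvzescxvvzescxvvzescx'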